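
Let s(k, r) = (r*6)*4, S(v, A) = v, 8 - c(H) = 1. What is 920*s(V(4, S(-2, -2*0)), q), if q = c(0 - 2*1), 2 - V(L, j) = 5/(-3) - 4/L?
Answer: 154560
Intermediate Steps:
c(H) = 7 (c(H) = 8 - 1*1 = 8 - 1 = 7)
V(L, j) = 11/3 + 4/L (V(L, j) = 2 - (5/(-3) - 4/L) = 2 - (5*(-1/3) - 4/L) = 2 - (-5/3 - 4/L) = 2 + (5/3 + 4/L) = 11/3 + 4/L)
q = 7
s(k, r) = 24*r (s(k, r) = (6*r)*4 = 24*r)
920*s(V(4, S(-2, -2*0)), q) = 920*(24*7) = 920*168 = 154560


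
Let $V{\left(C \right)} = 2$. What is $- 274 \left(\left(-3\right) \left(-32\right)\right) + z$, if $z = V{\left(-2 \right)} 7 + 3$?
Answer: $-26287$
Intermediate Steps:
$z = 17$ ($z = 2 \cdot 7 + 3 = 14 + 3 = 17$)
$- 274 \left(\left(-3\right) \left(-32\right)\right) + z = - 274 \left(\left(-3\right) \left(-32\right)\right) + 17 = \left(-274\right) 96 + 17 = -26304 + 17 = -26287$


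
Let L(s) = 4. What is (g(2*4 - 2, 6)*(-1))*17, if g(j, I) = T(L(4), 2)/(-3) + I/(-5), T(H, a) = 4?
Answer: 646/15 ≈ 43.067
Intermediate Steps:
g(j, I) = -4/3 - I/5 (g(j, I) = 4/(-3) + I/(-5) = 4*(-1/3) + I*(-1/5) = -4/3 - I/5)
(g(2*4 - 2, 6)*(-1))*17 = ((-4/3 - 1/5*6)*(-1))*17 = ((-4/3 - 6/5)*(-1))*17 = -38/15*(-1)*17 = (38/15)*17 = 646/15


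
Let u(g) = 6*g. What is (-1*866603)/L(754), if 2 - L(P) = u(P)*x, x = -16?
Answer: -866603/72386 ≈ -11.972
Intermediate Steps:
L(P) = 2 + 96*P (L(P) = 2 - 6*P*(-16) = 2 - (-96)*P = 2 + 96*P)
(-1*866603)/L(754) = (-1*866603)/(2 + 96*754) = -866603/(2 + 72384) = -866603/72386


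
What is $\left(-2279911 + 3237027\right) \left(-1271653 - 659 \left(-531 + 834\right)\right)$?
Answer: $-1408233484280$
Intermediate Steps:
$\left(-2279911 + 3237027\right) \left(-1271653 - 659 \left(-531 + 834\right)\right) = 957116 \left(-1271653 - 199677\right) = 957116 \left(-1471330\right) = -1408233484280$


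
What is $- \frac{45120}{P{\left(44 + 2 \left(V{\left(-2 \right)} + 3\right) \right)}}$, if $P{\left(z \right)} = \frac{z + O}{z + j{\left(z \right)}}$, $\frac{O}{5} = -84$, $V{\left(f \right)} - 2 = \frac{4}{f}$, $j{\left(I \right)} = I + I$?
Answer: $\frac{676800}{37} \approx 18292.0$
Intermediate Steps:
$j{\left(I \right)} = 2 I$
$V{\left(f \right)} = 2 + \frac{4}{f}$
$O = -420$ ($O = 5 \left(-84\right) = -420$)
$P{\left(z \right)} = \frac{-420 + z}{3 z}$ ($P{\left(z \right)} = \frac{z - 420}{z + 2 z} = \frac{-420 + z}{3 z}$)
$- \frac{45120}{P{\left(44 + 2 \left(V{\left(-2 \right)} + 3\right) \right)}} = - \frac{45120}{\frac{1}{3} \frac{1}{44 + 2 \left(\left(2 + \frac{4}{-2}\right) + 3\right)} \left(-420 + \left(44 + 2 \left(\left(2 + \frac{4}{-2}\right) + 3\right)\right)\right)} = - \frac{45120}{\frac{1}{3} \frac{1}{44 + 2 \left(\left(2 + 4 \left(- \frac{1}{2}\right)\right) + 3\right)} \left(-420 + \left(44 + 2 \left(\left(2 + 4 \left(- \frac{1}{2}\right)\right) + 3\right)\right)\right)} = - \frac{45120}{\frac{1}{3} \frac{1}{44 + 2 \left(\left(2 - 2\right) + 3\right)} \left(-420 + \left(44 + 2 \left(\left(2 - 2\right) + 3\right)\right)\right)} = - \frac{45120}{\frac{1}{3} \frac{1}{44 + 2 \left(0 + 3\right)} \left(-420 + \left(44 + 2 \left(0 + 3\right)\right)\right)} = - \frac{45120}{\frac{1}{3} \frac{1}{44 + 2 \cdot 3} \left(-420 + \left(44 + 2 \cdot 3\right)\right)} = - \frac{45120}{\frac{1}{3} \frac{1}{44 + 6} \left(-420 + \left(44 + 6\right)\right)} = - \frac{45120}{\frac{1}{3} \cdot \frac{1}{50} \left(-420 + 50\right)} = - \frac{45120}{\frac{1}{3} \cdot \frac{1}{50} \left(-370\right)} = - \frac{45120}{- \frac{37}{15}} = \left(-45120\right) \left(- \frac{15}{37}\right) = \frac{676800}{37}$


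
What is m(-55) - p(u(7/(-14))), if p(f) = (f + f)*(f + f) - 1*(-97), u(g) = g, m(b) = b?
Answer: -153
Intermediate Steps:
p(f) = 97 + 4*f**2 (p(f) = (2*f)*(2*f) + 97 = 4*f**2 + 97 = 97 + 4*f**2)
m(-55) - p(u(7/(-14))) = -55 - (97 + 4*(7/(-14))**2) = -55 - (97 + 4*(7*(-1/14))**2) = -55 - (97 + 4*(-1/2)**2) = -55 - (97 + 4*(1/4)) = -55 - (97 + 1) = -55 - 1*98 = -55 - 98 = -153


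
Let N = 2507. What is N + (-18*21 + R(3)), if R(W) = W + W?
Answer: 2135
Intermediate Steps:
R(W) = 2*W
N + (-18*21 + R(3)) = 2507 + (-18*21 + 2*3) = 2507 + (-378 + 6) = 2507 - 372 = 2135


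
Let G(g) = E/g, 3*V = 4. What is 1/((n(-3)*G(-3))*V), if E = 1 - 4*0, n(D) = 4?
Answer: -9/16 ≈ -0.56250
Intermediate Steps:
V = 4/3 (V = (⅓)*4 = 4/3 ≈ 1.3333)
E = 1 (E = 1 + 0 = 1)
G(g) = 1/g
1/((n(-3)*G(-3))*V) = 1/((4/(-3))*(4/3)) = 1/((4*(-⅓))*(4/3)) = 1/(-4/3*4/3) = 1/(-16/9) = -9/16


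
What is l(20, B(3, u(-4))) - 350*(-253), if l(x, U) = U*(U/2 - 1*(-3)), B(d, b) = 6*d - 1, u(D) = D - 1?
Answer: 177491/2 ≈ 88746.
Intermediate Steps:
u(D) = -1 + D
B(d, b) = -1 + 6*d
l(x, U) = U*(3 + U/2) (l(x, U) = U*(U*(½) + 3) = U*(U/2 + 3) = U*(3 + U/2))
l(20, B(3, u(-4))) - 350*(-253) = (-1 + 6*3)*(6 + (-1 + 6*3))/2 - 350*(-253) = (-1 + 18)*(6 + (-1 + 18))/2 + 88550 = (½)*17*(6 + 17) + 88550 = (½)*17*23 + 88550 = 391/2 + 88550 = 177491/2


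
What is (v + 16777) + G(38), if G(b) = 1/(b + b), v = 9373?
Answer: 1987401/76 ≈ 26150.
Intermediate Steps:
G(b) = 1/(2*b)
(v + 16777) + G(38) = (9373 + 16777) + (½)/38 = 26150 + (½)*(1/38) = 26150 + 1/76 = 1987401/76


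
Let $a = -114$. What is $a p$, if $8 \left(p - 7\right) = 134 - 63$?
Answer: $- \frac{7239}{4} \approx -1809.8$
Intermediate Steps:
$p = \frac{127}{8}$ ($p = 7 + \frac{134 - 63}{8} = 7 + \frac{1}{8} \cdot 71 = 7 + \frac{71}{8} = \frac{127}{8} \approx 15.875$)
$a p = \left(-114\right) \frac{127}{8} = - \frac{7239}{4}$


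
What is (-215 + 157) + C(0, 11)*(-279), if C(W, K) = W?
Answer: -58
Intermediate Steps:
(-215 + 157) + C(0, 11)*(-279) = (-215 + 157) + 0*(-279) = -58 + 0 = -58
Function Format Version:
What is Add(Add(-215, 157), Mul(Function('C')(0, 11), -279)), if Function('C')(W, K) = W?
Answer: -58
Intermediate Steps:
Add(Add(-215, 157), Mul(Function('C')(0, 11), -279)) = Add(Add(-215, 157), Mul(0, -279)) = Add(-58, 0) = -58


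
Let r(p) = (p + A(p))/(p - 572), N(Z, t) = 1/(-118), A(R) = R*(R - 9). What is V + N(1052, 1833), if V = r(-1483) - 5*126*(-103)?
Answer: 5158085997/80830 ≈ 63814.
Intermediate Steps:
A(R) = R*(-9 + R)
N(Z, t) = -1/118
r(p) = (p + p*(-9 + p))/(-572 + p) (r(p) = (p + p*(-9 + p))/(p - 572) = (p + p*(-9 + p))/(-572 + p))
V = 43712599/685 (V = -1483*(-8 - 1483)/(-572 - 1483) - 5*126*(-103) = -1483*(-1491)/(-2055) - 630*(-103) = -1483*(-1/2055)*(-1491) - 1*(-64890) = -737051/685 + 64890 = 43712599/685 ≈ 63814.)
V + N(1052, 1833) = 43712599/685 - 1/118 = 5158085997/80830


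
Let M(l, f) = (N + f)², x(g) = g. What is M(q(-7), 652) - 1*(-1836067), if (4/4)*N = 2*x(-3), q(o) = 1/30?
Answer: 2253383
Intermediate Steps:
q(o) = 1/30
N = -6 (N = 2*(-3) = -6)
M(l, f) = (-6 + f)²
M(q(-7), 652) - 1*(-1836067) = (-6 + 652)² - 1*(-1836067) = 646² + 1836067 = 417316 + 1836067 = 2253383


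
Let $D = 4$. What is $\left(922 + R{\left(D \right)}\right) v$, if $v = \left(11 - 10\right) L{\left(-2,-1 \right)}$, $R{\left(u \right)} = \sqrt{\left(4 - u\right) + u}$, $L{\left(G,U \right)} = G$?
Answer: $-1848$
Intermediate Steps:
$R{\left(u \right)} = 2$ ($R{\left(u \right)} = \sqrt{4} = 2$)
$v = -2$ ($v = \left(11 - 10\right) \left(-2\right) = 1 \left(-2\right) = -2$)
$\left(922 + R{\left(D \right)}\right) v = \left(922 + 2\right) \left(-2\right) = 924 \left(-2\right) = -1848$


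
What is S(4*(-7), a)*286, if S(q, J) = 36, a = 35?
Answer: 10296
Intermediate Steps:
S(4*(-7), a)*286 = 36*286 = 10296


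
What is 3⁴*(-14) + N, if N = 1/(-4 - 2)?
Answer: -6805/6 ≈ -1134.2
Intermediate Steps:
N = -⅙ (N = 1/(-6) = -⅙ ≈ -0.16667)
3⁴*(-14) + N = 3⁴*(-14) - ⅙ = 81*(-14) - ⅙ = -1134 - ⅙ = -6805/6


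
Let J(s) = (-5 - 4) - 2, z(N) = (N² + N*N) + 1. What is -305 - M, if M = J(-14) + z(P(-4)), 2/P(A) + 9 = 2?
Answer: -14463/49 ≈ -295.16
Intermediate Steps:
P(A) = -2/7 (P(A) = 2/(-9 + 2) = 2/(-7) = 2*(-⅐) = -2/7)
z(N) = 1 + 2*N² (z(N) = (N² + N²) + 1 = 2*N² + 1 = 1 + 2*N²)
J(s) = -11 (J(s) = -9 - 2 = -11)
M = -482/49 (M = -11 + (1 + 2*(-2/7)²) = -11 + (1 + 2*(4/49)) = -11 + (1 + 8/49) = -11 + 57/49 = -482/49 ≈ -9.8367)
-305 - M = -305 - 1*(-482/49) = -305 + 482/49 = -14463/49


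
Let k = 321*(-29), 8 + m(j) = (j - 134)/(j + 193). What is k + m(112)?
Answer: -2841707/305 ≈ -9317.1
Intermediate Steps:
m(j) = -8 + (-134 + j)/(193 + j) (m(j) = -8 + (j - 134)/(j + 193) = -8 + (-134 + j)/(193 + j))
k = -9309
k + m(112) = -9309 + (-1678 - 7*112)/(193 + 112) = -9309 + (-1678 - 784)/305 = -9309 + (1/305)*(-2462) = -9309 - 2462/305 = -2841707/305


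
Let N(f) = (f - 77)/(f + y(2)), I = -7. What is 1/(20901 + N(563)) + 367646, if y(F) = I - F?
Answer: 2128604163997/5789820 ≈ 3.6765e+5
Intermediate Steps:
y(F) = -7 - F
N(f) = (-77 + f)/(-9 + f) (N(f) = (f - 77)/(f + (-7 - 1*2)) = (-77 + f)/(f + (-7 - 2)) = (-77 + f)/(f - 9) = (-77 + f)/(-9 + f))
1/(20901 + N(563)) + 367646 = 1/(20901 + (-77 + 563)/(-9 + 563)) + 367646 = 1/(20901 + 486/554) + 367646 = 1/(20901 + (1/554)*486) + 367646 = 1/(20901 + 243/277) + 367646 = 1/(5789820/277) + 367646 = 277/5789820 + 367646 = 2128604163997/5789820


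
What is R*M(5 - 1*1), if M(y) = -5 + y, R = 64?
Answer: -64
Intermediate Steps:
R*M(5 - 1*1) = 64*(-5 + (5 - 1*1)) = 64*(-5 + (5 - 1)) = 64*(-5 + 4) = 64*(-1) = -64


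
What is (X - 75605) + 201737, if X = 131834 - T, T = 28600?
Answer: 229366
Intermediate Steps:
X = 103234 (X = 131834 - 1*28600 = 131834 - 28600 = 103234)
(X - 75605) + 201737 = (103234 - 75605) + 201737 = 27629 + 201737 = 229366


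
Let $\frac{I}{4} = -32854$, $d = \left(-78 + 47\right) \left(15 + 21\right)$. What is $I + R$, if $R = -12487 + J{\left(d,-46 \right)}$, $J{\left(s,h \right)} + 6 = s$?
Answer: $-145025$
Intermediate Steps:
$d = -1116$ ($d = \left(-31\right) 36 = -1116$)
$J{\left(s,h \right)} = -6 + s$
$R = -13609$ ($R = -12487 - 1122 = -13609$)
$I = -131416$ ($I = 4 \left(-32854\right) = -131416$)
$I + R = -131416 - 13609 = -145025$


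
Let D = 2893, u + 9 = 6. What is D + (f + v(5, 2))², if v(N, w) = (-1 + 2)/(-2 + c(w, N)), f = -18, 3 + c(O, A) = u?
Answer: 206177/64 ≈ 3221.5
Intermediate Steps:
u = -3 (u = -9 + 6 = -3)
c(O, A) = -6 (c(O, A) = -3 - 3 = -6)
v(N, w) = -⅛ (v(N, w) = (-1 + 2)/(-2 - 6) = 1/(-8) = 1*(-⅛) = -⅛)
D + (f + v(5, 2))² = 2893 + (-18 - ⅛)² = 2893 + (-145/8)² = 2893 + 21025/64 = 206177/64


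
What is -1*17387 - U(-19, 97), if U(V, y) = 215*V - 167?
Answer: -13135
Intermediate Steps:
U(V, y) = -167 + 215*V
-1*17387 - U(-19, 97) = -1*17387 - (-167 + 215*(-19)) = -17387 - (-167 - 4085) = -17387 - 1*(-4252) = -17387 + 4252 = -13135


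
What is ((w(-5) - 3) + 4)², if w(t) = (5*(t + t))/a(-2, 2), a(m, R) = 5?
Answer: 81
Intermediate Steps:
w(t) = 2*t (w(t) = (5*(t + t))/5 = (5*(2*t))*(⅕) = (10*t)*(⅕) = 2*t)
((w(-5) - 3) + 4)² = ((2*(-5) - 3) + 4)² = ((-10 - 3) + 4)² = (-13 + 4)² = (-9)² = 81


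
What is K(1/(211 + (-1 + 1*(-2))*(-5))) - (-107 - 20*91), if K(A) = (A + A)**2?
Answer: 24605864/12769 ≈ 1927.0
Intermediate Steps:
K(A) = 4*A**2 (K(A) = (2*A)**2 = 4*A**2)
K(1/(211 + (-1 + 1*(-2))*(-5))) - (-107 - 20*91) = 4*(1/(211 + (-1 + 1*(-2))*(-5)))**2 - (-107 - 20*91) = 4*(1/(211 + (-1 - 2)*(-5)))**2 - (-107 - 1820) = 4*(1/(211 - 3*(-5)))**2 - 1*(-1927) = 4*(1/(211 + 15))**2 + 1927 = 4*(1/226)**2 + 1927 = 4*(1/51076) + 1927 = 1/12769 + 1927 = 24605864/12769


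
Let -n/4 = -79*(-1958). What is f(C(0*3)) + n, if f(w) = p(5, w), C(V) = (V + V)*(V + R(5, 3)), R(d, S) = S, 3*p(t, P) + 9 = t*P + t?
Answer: -1856188/3 ≈ -6.1873e+5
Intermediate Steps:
p(t, P) = -3 + t/3 + P*t/3 (p(t, P) = -3 + (t*P + t)/3 = -3 + (P*t + t)/3 = -3 + (t + P*t)/3 = -3 + (t/3 + P*t/3) = -3 + t/3 + P*t/3)
n = -618728 (n = -(-316)*(-1958) = -4*154682 = -618728)
C(V) = 2*V*(3 + V) (C(V) = (V + V)*(V + 3) = (2*V)*(3 + V) = 2*V*(3 + V))
f(w) = -4/3 + 5*w/3 (f(w) = -3 + (1/3)*5 + (1/3)*w*5 = -3 + 5/3 + 5*w/3 = -4/3 + 5*w/3)
f(C(0*3)) + n = (-4/3 + 5*(2*(0*3)*(3 + 0*3))/3) - 618728 = (-4/3 + 5*(2*0*(3 + 0))/3) - 618728 = (-4/3 + 5*(2*0*3)/3) - 618728 = (-4/3 + (5/3)*0) - 618728 = (-4/3 + 0) - 618728 = -4/3 - 618728 = -1856188/3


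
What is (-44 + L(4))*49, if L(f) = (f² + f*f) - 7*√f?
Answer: -1274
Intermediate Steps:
L(f) = -7*√f + 2*f² (L(f) = (f² + f²) - 7*√f = 2*f² - 7*√f = -7*√f + 2*f²)
(-44 + L(4))*49 = (-44 + (-7*√4 + 2*4²))*49 = (-44 + (-7*2 + 2*16))*49 = (-44 + (-14 + 32))*49 = (-44 + 18)*49 = -26*49 = -1274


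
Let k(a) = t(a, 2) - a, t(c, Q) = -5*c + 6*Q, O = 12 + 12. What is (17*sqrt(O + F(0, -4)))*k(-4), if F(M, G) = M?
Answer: 1224*sqrt(6) ≈ 2998.2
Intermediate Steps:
O = 24
k(a) = 12 - 6*a (k(a) = (-5*a + 6*2) - a = (-5*a + 12) - a = (12 - 5*a) - a = 12 - 6*a)
(17*sqrt(O + F(0, -4)))*k(-4) = (17*sqrt(24 + 0))*(12 - 6*(-4)) = (17*sqrt(24))*(12 + 24) = (17*(2*sqrt(6)))*36 = (34*sqrt(6))*36 = 1224*sqrt(6)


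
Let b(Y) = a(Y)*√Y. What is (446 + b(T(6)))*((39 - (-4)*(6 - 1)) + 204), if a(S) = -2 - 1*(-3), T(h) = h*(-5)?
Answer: 117298 + 263*I*√30 ≈ 1.173e+5 + 1440.5*I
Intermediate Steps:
T(h) = -5*h
a(S) = 1 (a(S) = -2 + 3 = 1)
b(Y) = √Y (b(Y) = 1*√Y = √Y)
(446 + b(T(6)))*((39 - (-4)*(6 - 1)) + 204) = (446 + √(-5*6))*((39 - (-4)*(6 - 1)) + 204) = (446 + √(-30))*((39 - (-4)*5) + 204) = (446 + I*√30)*((39 - 1*(-20)) + 204) = (446 + I*√30)*((39 + 20) + 204) = (446 + I*√30)*(59 + 204) = (446 + I*√30)*263 = 117298 + 263*I*√30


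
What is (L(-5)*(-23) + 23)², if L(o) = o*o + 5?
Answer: 444889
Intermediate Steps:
L(o) = 5 + o² (L(o) = o² + 5 = 5 + o²)
(L(-5)*(-23) + 23)² = ((5 + (-5)²)*(-23) + 23)² = ((5 + 25)*(-23) + 23)² = (30*(-23) + 23)² = (-690 + 23)² = (-667)² = 444889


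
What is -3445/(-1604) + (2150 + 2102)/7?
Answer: 6844323/11228 ≈ 609.58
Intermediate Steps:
-3445/(-1604) + (2150 + 2102)/7 = -3445*(-1/1604) + 4252*(1/7) = 3445/1604 + 4252/7 = 6844323/11228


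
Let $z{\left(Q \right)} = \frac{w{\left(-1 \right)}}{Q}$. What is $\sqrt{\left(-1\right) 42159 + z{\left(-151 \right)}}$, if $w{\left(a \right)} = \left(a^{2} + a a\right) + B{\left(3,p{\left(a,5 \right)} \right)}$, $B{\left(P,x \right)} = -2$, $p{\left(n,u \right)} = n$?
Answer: $i \sqrt{42159} \approx 205.33 i$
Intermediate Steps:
$w{\left(a \right)} = -2 + 2 a^{2}$ ($w{\left(a \right)} = \left(a^{2} + a a\right) - 2 = \left(a^{2} + a^{2}\right) - 2 = 2 a^{2} - 2 = -2 + 2 a^{2}$)
$z{\left(Q \right)} = 0$ ($z{\left(Q \right)} = \frac{-2 + 2 \left(-1\right)^{2}}{Q} = \frac{-2 + 2 \cdot 1}{Q} = \frac{-2 + 2}{Q} = \frac{0}{Q} = 0$)
$\sqrt{\left(-1\right) 42159 + z{\left(-151 \right)}} = \sqrt{\left(-1\right) 42159 + 0} = \sqrt{-42159 + 0} = \sqrt{-42159} = i \sqrt{42159}$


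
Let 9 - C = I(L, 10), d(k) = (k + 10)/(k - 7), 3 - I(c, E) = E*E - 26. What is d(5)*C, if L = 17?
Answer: -600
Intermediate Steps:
I(c, E) = 29 - E² (I(c, E) = 3 - (E*E - 26) = 3 - (E² - 26) = 3 - (-26 + E²) = 3 + (26 - E²) = 29 - E²)
d(k) = (10 + k)/(-7 + k)
C = 80 (C = 9 - (29 - 1*10²) = 9 - (29 - 1*100) = 9 - (29 - 100) = 9 - 1*(-71) = 9 + 71 = 80)
d(5)*C = ((10 + 5)/(-7 + 5))*80 = (15/(-2))*80 = -½*15*80 = -15/2*80 = -600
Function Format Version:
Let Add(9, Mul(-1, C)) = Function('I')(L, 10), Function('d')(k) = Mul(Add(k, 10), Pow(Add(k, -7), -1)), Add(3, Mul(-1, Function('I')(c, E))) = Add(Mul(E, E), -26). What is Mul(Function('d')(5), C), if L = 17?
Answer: -600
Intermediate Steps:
Function('I')(c, E) = Add(29, Mul(-1, Pow(E, 2))) (Function('I')(c, E) = Add(3, Mul(-1, Add(Mul(E, E), -26))) = Add(3, Mul(-1, Add(Pow(E, 2), -26))) = Add(3, Mul(-1, Add(-26, Pow(E, 2)))) = Add(3, Add(26, Mul(-1, Pow(E, 2)))) = Add(29, Mul(-1, Pow(E, 2))))
Function('d')(k) = Mul(Pow(Add(-7, k), -1), Add(10, k)) (Function('d')(k) = Mul(Add(10, k), Pow(Add(-7, k), -1)) = Mul(Pow(Add(-7, k), -1), Add(10, k)))
C = 80 (C = Add(9, Mul(-1, Add(29, Mul(-1, Pow(10, 2))))) = Add(9, Mul(-1, Add(29, Mul(-1, 100)))) = Add(9, Mul(-1, Add(29, -100))) = Add(9, Mul(-1, -71)) = Add(9, 71) = 80)
Mul(Function('d')(5), C) = Mul(Mul(Pow(Add(-7, 5), -1), Add(10, 5)), 80) = Mul(Mul(Pow(-2, -1), 15), 80) = Mul(Mul(Rational(-1, 2), 15), 80) = Mul(Rational(-15, 2), 80) = -600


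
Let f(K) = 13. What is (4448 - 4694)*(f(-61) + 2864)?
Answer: -707742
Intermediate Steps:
(4448 - 4694)*(f(-61) + 2864) = (4448 - 4694)*(13 + 2864) = -246*2877 = -707742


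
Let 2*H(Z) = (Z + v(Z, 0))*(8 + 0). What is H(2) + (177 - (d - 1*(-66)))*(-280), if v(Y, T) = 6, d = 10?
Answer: -28248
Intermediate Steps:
H(Z) = 24 + 4*Z (H(Z) = ((Z + 6)*(8 + 0))/2 = ((6 + Z)*8)/2 = (48 + 8*Z)/2 = 24 + 4*Z)
H(2) + (177 - (d - 1*(-66)))*(-280) = (24 + 4*2) + (177 - (10 - 1*(-66)))*(-280) = (24 + 8) + (177 - (10 + 66))*(-280) = 32 + (177 - 1*76)*(-280) = 32 + (177 - 76)*(-280) = 32 + 101*(-280) = 32 - 28280 = -28248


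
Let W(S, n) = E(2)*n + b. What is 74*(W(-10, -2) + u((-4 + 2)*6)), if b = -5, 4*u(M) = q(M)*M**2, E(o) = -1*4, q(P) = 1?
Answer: 2886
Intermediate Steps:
E(o) = -4
u(M) = M**2/4 (u(M) = (1*M**2)/4 = M**2/4)
W(S, n) = -5 - 4*n (W(S, n) = -4*n - 5 = -5 - 4*n)
74*(W(-10, -2) + u((-4 + 2)*6)) = 74*((-5 - 4*(-2)) + ((-4 + 2)*6)**2/4) = 74*((-5 + 8) + (-2*6)**2/4) = 74*(3 + (1/4)*(-12)**2) = 74*(3 + (1/4)*144) = 74*(3 + 36) = 74*39 = 2886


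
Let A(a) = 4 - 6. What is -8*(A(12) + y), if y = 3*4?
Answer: -80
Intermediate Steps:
A(a) = -2
y = 12
-8*(A(12) + y) = -8*(-2 + 12) = -8*10 = -80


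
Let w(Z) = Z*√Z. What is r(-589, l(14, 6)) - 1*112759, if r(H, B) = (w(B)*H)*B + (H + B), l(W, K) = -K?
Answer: -113354 - 21204*I*√6 ≈ -1.1335e+5 - 51939.0*I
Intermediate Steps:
w(Z) = Z^(3/2)
r(H, B) = B + H + H*B^(5/2) (r(H, B) = (B^(3/2)*H)*B + (H + B) = (H*B^(3/2))*B + (B + H) = H*B^(5/2) + (B + H) = B + H + H*B^(5/2))
r(-589, l(14, 6)) - 1*112759 = (-1*6 - 589 - 589*36*I*√6) - 1*112759 = (-6 - 589 - 21204*I*√6) - 112759 = (-595 - 21204*I*√6) - 112759 = -113354 - 21204*I*√6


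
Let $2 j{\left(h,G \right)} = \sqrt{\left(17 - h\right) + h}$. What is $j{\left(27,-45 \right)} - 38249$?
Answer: $-38249 + \frac{\sqrt{17}}{2} \approx -38247.0$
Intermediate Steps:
$j{\left(h,G \right)} = \frac{\sqrt{17}}{2}$ ($j{\left(h,G \right)} = \frac{\sqrt{\left(17 - h\right) + h}}{2} = \frac{\sqrt{17}}{2}$)
$j{\left(27,-45 \right)} - 38249 = \frac{\sqrt{17}}{2} - 38249 = -38249 + \frac{\sqrt{17}}{2}$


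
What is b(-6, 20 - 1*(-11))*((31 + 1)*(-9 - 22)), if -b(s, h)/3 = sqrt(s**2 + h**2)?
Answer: 2976*sqrt(997) ≈ 93968.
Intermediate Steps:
b(s, h) = -3*sqrt(h**2 + s**2) (b(s, h) = -3*sqrt(s**2 + h**2) = -3*sqrt(h**2 + s**2))
b(-6, 20 - 1*(-11))*((31 + 1)*(-9 - 22)) = (-3*sqrt((20 - 1*(-11))**2 + (-6)**2))*((31 + 1)*(-9 - 22)) = (-3*sqrt((20 + 11)**2 + 36))*(32*(-31)) = -3*sqrt(31**2 + 36)*(-992) = -3*sqrt(961 + 36)*(-992) = -3*sqrt(997)*(-992) = 2976*sqrt(997)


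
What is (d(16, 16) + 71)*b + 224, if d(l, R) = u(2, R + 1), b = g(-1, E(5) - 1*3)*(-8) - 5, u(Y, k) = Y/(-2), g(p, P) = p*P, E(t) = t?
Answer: 994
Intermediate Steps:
g(p, P) = P*p
u(Y, k) = -Y/2 (u(Y, k) = Y*(-½) = -Y/2)
b = 11 (b = ((5 - 1*3)*(-1))*(-8) - 5 = ((5 - 3)*(-1))*(-8) - 5 = (2*(-1))*(-8) - 5 = -2*(-8) - 5 = 16 - 5 = 11)
d(l, R) = -1 (d(l, R) = -½*2 = -1)
(d(16, 16) + 71)*b + 224 = (-1 + 71)*11 + 224 = 70*11 + 224 = 770 + 224 = 994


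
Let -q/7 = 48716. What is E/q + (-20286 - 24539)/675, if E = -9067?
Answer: -611189707/9207324 ≈ -66.381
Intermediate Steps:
q = -341012 (q = -7*48716 = -341012)
E/q + (-20286 - 24539)/675 = -9067/(-341012) + (-20286 - 24539)/675 = -9067*(-1/341012) - 44825*1/675 = 9067/341012 - 1793/27 = -611189707/9207324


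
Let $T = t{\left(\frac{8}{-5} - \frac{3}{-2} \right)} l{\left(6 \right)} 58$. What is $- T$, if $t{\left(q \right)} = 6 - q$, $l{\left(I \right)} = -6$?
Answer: $\frac{10614}{5} \approx 2122.8$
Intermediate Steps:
$T = - \frac{10614}{5}$ ($T = \left(6 - \left(\frac{8}{-5} - \frac{3}{-2}\right)\right) \left(-6\right) 58 = \left(6 - \left(8 \left(- \frac{1}{5}\right) - - \frac{3}{2}\right)\right) \left(-6\right) 58 = \left(6 - \left(- \frac{8}{5} + \frac{3}{2}\right)\right) \left(-6\right) 58 = \left(6 - - \frac{1}{10}\right) \left(-6\right) 58 = \left(6 + \frac{1}{10}\right) \left(-6\right) 58 = \frac{61}{10} \left(-6\right) 58 = \left(- \frac{183}{5}\right) 58 = - \frac{10614}{5} \approx -2122.8$)
$- T = \left(-1\right) \left(- \frac{10614}{5}\right) = \frac{10614}{5}$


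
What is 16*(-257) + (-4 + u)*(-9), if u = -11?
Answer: -3977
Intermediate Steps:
16*(-257) + (-4 + u)*(-9) = 16*(-257) + (-4 - 11)*(-9) = -4112 - 15*(-9) = -4112 + 135 = -3977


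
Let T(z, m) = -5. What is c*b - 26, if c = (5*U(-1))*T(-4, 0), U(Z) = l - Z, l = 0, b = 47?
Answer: -1201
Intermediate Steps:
U(Z) = -Z (U(Z) = 0 - Z = -Z)
c = -25 (c = (5*(-1*(-1)))*(-5) = (5*1)*(-5) = 5*(-5) = -25)
c*b - 26 = -25*47 - 26 = -1175 - 26 = -1201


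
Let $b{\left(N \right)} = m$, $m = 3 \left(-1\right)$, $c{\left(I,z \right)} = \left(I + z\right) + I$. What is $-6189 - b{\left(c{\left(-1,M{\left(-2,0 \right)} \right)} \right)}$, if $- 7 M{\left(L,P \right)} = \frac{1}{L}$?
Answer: $-6186$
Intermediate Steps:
$M{\left(L,P \right)} = - \frac{1}{7 L}$
$c{\left(I,z \right)} = z + 2 I$
$m = -3$
$b{\left(N \right)} = -3$
$-6189 - b{\left(c{\left(-1,M{\left(-2,0 \right)} \right)} \right)} = -6189 - -3 = -6189 + 3 = -6186$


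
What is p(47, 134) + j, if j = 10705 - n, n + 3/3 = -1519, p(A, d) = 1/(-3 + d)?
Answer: 1601476/131 ≈ 12225.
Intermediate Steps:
n = -1520 (n = -1 - 1519 = -1520)
j = 12225 (j = 10705 - 1*(-1520) = 10705 + 1520 = 12225)
p(47, 134) + j = 1/(-3 + 134) + 12225 = 1/131 + 12225 = 1601476/131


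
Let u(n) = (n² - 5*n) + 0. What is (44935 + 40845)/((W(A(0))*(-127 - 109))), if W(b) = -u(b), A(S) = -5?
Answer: 4289/590 ≈ 7.2695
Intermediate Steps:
u(n) = n² - 5*n
W(b) = -b*(-5 + b)
(44935 + 40845)/((W(A(0))*(-127 - 109))) = (44935 + 40845)/(((-5*(5 - 1*(-5)))*(-127 - 109))) = 85780/((-5*(5 + 5)*(-236))) = 85780/((-5*10*(-236))) = 85780/((-50*(-236))) = 85780/11800 = 85780*(1/11800) = 4289/590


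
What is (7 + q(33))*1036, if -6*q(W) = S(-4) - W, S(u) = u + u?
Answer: 42994/3 ≈ 14331.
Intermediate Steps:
S(u) = 2*u
q(W) = 4/3 + W/6 (q(W) = -(2*(-4) - W)/6 = -(-8 - W)/6 = 4/3 + W/6)
(7 + q(33))*1036 = (7 + (4/3 + (⅙)*33))*1036 = (7 + (4/3 + 11/2))*1036 = (7 + 41/6)*1036 = (83/6)*1036 = 42994/3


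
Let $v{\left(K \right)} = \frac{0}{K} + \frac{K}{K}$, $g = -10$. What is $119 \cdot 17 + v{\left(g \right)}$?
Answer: $2024$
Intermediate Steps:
$v{\left(K \right)} = 1$ ($v{\left(K \right)} = 0 + 1 = 1$)
$119 \cdot 17 + v{\left(g \right)} = 119 \cdot 17 + 1 = 2023 + 1 = 2024$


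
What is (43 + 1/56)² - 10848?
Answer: -28216047/3136 ≈ -8997.5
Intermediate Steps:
(43 + 1/56)² - 10848 = (2409/56)² - 10848 = 5803281/3136 - 10848 = -28216047/3136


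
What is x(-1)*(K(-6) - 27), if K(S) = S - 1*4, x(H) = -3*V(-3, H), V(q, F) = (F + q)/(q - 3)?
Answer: 74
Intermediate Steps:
V(q, F) = (F + q)/(-3 + q)
x(H) = -3/2 + H/2 (x(H) = -3*(H - 3)/(-3 - 3) = -3*(-3 + H)/(-6) = -(-1)*(-3 + H)/2 = -3*(½ - H/6) = -3/2 + H/2)
K(S) = -4 + S (K(S) = S - 4 = -4 + S)
x(-1)*(K(-6) - 27) = (-3/2 + (½)*(-1))*((-4 - 6) - 27) = (-3/2 - ½)*(-10 - 27) = -2*(-37) = 74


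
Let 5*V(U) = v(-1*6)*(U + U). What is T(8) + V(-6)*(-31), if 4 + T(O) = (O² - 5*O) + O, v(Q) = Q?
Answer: -2092/5 ≈ -418.40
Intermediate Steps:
V(U) = -12*U/5 (V(U) = ((-1*6)*(U + U))/5 = (-12*U)/5 = -12*U/5)
T(O) = -4 + O² - 4*O (T(O) = -4 + ((O² - 5*O) + O) = -4 + (O² - 4*O) = -4 + O² - 4*O)
T(8) + V(-6)*(-31) = (-4 + 8² - 4*8) - 12/5*(-6)*(-31) = (-4 + 64 - 32) + (72/5)*(-31) = 28 - 2232/5 = -2092/5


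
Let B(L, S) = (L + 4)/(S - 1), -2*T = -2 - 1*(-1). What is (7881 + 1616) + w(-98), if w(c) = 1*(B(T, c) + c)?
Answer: 206777/22 ≈ 9399.0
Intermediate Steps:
T = ½ (T = -(-2 - 1*(-1))/2 = -(-2 + 1)/2 = -½*(-1) = ½ ≈ 0.50000)
B(L, S) = (4 + L)/(-1 + S)
w(c) = c + 9/(2*(-1 + c)) (w(c) = 1*((4 + ½)/(-1 + c) + c) = 1*((9/2)/(-1 + c) + c) = 1*(9/(2*(-1 + c)) + c) = 1*(c + 9/(2*(-1 + c))) = c + 9/(2*(-1 + c)))
(7881 + 1616) + w(-98) = (7881 + 1616) + (9/2 - 98*(-1 - 98))/(-1 - 98) = 9497 + (9/2 - 98*(-99))/(-99) = 9497 - (9/2 + 9702)/99 = 9497 - 1/99*19413/2 = 9497 - 2157/22 = 206777/22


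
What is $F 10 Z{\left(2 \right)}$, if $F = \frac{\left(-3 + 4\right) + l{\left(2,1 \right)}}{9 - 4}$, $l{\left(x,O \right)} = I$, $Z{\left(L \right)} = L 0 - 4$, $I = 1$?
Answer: $-16$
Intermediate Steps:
$Z{\left(L \right)} = -4$ ($Z{\left(L \right)} = 0 - 4 = -4$)
$l{\left(x,O \right)} = 1$
$F = \frac{2}{5}$ ($F = \frac{\left(-3 + 4\right) + 1}{9 - 4} = \frac{1 + 1}{5} = 2 \cdot \frac{1}{5} = \frac{2}{5} \approx 0.4$)
$F 10 Z{\left(2 \right)} = \frac{2}{5} \cdot 10 \left(-4\right) = 4 \left(-4\right) = -16$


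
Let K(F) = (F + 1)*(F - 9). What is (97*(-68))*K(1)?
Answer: 105536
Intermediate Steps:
K(F) = (1 + F)*(-9 + F)
(97*(-68))*K(1) = (97*(-68))*(-9 + 1² - 8*1) = -6596*(-9 + 1 - 8) = -6596*(-16) = 105536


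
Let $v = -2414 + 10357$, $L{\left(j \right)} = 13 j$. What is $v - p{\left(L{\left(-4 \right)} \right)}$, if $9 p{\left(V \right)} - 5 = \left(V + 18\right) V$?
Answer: $7746$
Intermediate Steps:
$v = 7943$
$p{\left(V \right)} = \frac{5}{9} + \frac{V \left(18 + V\right)}{9}$ ($p{\left(V \right)} = \frac{5}{9} + \frac{\left(V + 18\right) V}{9} = \frac{5}{9} + \frac{\left(18 + V\right) V}{9} = \frac{5}{9} + \frac{V \left(18 + V\right)}{9}$)
$v - p{\left(L{\left(-4 \right)} \right)} = 7943 - \left(\frac{5}{9} + 2 \cdot 13 \left(-4\right) + \frac{\left(13 \left(-4\right)\right)^{2}}{9}\right) = 7943 - \left(\frac{5}{9} + 2 \left(-52\right) + \frac{\left(-52\right)^{2}}{9}\right) = 7943 - \left(\frac{5}{9} - 104 + \frac{1}{9} \cdot 2704\right) = 7943 - \left(\frac{5}{9} - 104 + \frac{2704}{9}\right) = 7943 - 197 = 7746$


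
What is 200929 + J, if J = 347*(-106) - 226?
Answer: 163921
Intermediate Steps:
J = -37008 (J = -36782 - 226 = -37008)
200929 + J = 200929 - 37008 = 163921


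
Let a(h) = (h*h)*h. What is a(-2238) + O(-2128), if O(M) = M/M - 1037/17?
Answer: -11209345332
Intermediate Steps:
O(M) = -60 (O(M) = 1 - 1037*1/17 = 1 - 61 = -60)
a(h) = h³ (a(h) = h²*h = h³)
a(-2238) + O(-2128) = (-2238)³ - 60 = -11209345272 - 60 = -11209345332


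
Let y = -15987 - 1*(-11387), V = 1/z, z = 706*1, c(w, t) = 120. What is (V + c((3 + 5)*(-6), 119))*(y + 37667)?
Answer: 2801469307/706 ≈ 3.9681e+6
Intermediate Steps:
z = 706
V = 1/706 ≈ 0.0014164
y = -4600 (y = -15987 + 11387 = -4600)
(V + c((3 + 5)*(-6), 119))*(y + 37667) = (1/706 + 120)*(-4600 + 37667) = (84721/706)*33067 = 2801469307/706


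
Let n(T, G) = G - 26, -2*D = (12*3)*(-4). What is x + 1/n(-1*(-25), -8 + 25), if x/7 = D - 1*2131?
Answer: -129718/9 ≈ -14413.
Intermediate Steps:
D = 72 (D = -12*3*(-4)/2 = -18*(-4) = -½*(-144) = 72)
n(T, G) = -26 + G
x = -14413 (x = 7*(72 - 1*2131) = 7*(72 - 2131) = 7*(-2059) = -14413)
x + 1/n(-1*(-25), -8 + 25) = -14413 + 1/(-26 + (-8 + 25)) = -14413 + 1/(-26 + 17) = -14413 + 1/(-9) = -14413 - ⅑ = -129718/9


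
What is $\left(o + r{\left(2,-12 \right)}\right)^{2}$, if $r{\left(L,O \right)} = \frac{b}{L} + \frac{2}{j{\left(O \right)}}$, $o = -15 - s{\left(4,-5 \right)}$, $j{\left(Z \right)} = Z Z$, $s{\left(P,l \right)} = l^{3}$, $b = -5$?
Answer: $\frac{59923081}{5184} \approx 11559.0$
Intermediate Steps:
$j{\left(Z \right)} = Z^{2}$
$o = 110$ ($o = -15 - \left(-5\right)^{3} = -15 - -125 = -15 + 125 = 110$)
$r{\left(L,O \right)} = - \frac{5}{L} + \frac{2}{O^{2}}$
$\left(o + r{\left(2,-12 \right)}\right)^{2} = \left(110 + \left(- \frac{5}{2} + \frac{2}{144}\right)\right)^{2} = \left(110 + \left(\left(-5\right) \frac{1}{2} + 2 \cdot \frac{1}{144}\right)\right)^{2} = \left(110 + \left(- \frac{5}{2} + \frac{1}{72}\right)\right)^{2} = \left(110 - \frac{179}{72}\right)^{2} = \left(\frac{7741}{72}\right)^{2} = \frac{59923081}{5184}$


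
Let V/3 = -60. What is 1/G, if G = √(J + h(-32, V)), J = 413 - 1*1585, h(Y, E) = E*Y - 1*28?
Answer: √285/1140 ≈ 0.014809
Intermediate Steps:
V = -180 (V = 3*(-60) = -180)
h(Y, E) = -28 + E*Y (h(Y, E) = E*Y - 28 = -28 + E*Y)
J = -1172 (J = 413 - 1585 = -1172)
G = 4*√285 (G = √(-1172 + (-28 - 180*(-32))) = √(-1172 + (-28 + 5760)) = √(-1172 + 5732) = √4560 = 4*√285 ≈ 67.528)
1/G = 1/(4*√285) = √285/1140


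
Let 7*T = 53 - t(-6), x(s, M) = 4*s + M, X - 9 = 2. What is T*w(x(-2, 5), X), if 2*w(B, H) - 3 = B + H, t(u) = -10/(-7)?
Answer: 3971/98 ≈ 40.520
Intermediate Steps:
X = 11 (X = 9 + 2 = 11)
t(u) = 10/7 (t(u) = -10*(-⅐) = 10/7)
x(s, M) = M + 4*s
w(B, H) = 3/2 + B/2 + H/2 (w(B, H) = 3/2 + (B + H)/2 = 3/2 + (B/2 + H/2) = 3/2 + B/2 + H/2)
T = 361/49 (T = (53 - 1*10/7)/7 = (53 - 10/7)/7 = (⅐)*(361/7) = 361/49 ≈ 7.3673)
T*w(x(-2, 5), X) = 361*(3/2 + (5 + 4*(-2))/2 + (½)*11)/49 = 361*(3/2 + (5 - 8)/2 + 11/2)/49 = 361*(3/2 + (½)*(-3) + 11/2)/49 = 361*(3/2 - 3/2 + 11/2)/49 = (361/49)*(11/2) = 3971/98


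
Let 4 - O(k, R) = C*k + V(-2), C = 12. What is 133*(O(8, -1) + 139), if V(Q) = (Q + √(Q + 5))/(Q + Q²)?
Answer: 6384 - 133*√3/2 ≈ 6268.8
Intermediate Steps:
V(Q) = (Q + √(5 + Q))/(Q + Q²)
O(k, R) = 5 - 12*k - √3/2 (O(k, R) = 4 - (12*k + (-2 + √(5 - 2))/((-2)*(1 - 2))) = 4 - (12*k - ½*(-2 + √3)/(-1)) = 4 - (12*k - ½*(-1)*(-2 + √3)) = 4 - (12*k + (-1 + √3/2)) = 4 - (-1 + √3/2 + 12*k) = 4 + (1 - 12*k - √3/2) = 5 - 12*k - √3/2)
133*(O(8, -1) + 139) = 133*((5 - 12*8 - √3/2) + 139) = 133*((5 - 96 - √3/2) + 139) = 133*((-91 - √3/2) + 139) = 133*(48 - √3/2) = 6384 - 133*√3/2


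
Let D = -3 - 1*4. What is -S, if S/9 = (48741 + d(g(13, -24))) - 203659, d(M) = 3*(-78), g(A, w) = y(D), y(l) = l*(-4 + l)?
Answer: 1396368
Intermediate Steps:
D = -7 (D = -3 - 4 = -7)
g(A, w) = 77 (g(A, w) = -7*(-4 - 7) = -7*(-11) = 77)
d(M) = -234
S = -1396368 (S = 9*((48741 - 234) - 203659) = 9*(48507 - 203659) = 9*(-155152) = -1396368)
-S = -1*(-1396368) = 1396368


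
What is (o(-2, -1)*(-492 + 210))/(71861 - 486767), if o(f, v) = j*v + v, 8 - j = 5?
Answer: -188/69151 ≈ -0.0027187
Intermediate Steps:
j = 3 (j = 8 - 1*5 = 8 - 5 = 3)
o(f, v) = 4*v (o(f, v) = 3*v + v = 4*v)
(o(-2, -1)*(-492 + 210))/(71861 - 486767) = ((4*(-1))*(-492 + 210))/(71861 - 486767) = -4*(-282)/(-414906) = 1128*(-1/414906) = -188/69151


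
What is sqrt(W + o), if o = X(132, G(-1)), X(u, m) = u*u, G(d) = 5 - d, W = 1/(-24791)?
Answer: sqrt(10708680272953)/24791 ≈ 132.00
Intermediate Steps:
W = -1/24791 ≈ -4.0337e-5
X(u, m) = u**2
o = 17424 (o = 132**2 = 17424)
sqrt(W + o) = sqrt(-1/24791 + 17424) = sqrt(431958383/24791) = sqrt(10708680272953)/24791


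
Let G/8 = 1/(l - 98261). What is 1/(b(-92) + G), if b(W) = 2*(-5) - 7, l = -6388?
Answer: -104649/1779041 ≈ -0.058823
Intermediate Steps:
b(W) = -17 (b(W) = -10 - 7 = -17)
G = -8/104649 (G = 8/(-6388 - 98261) = 8/(-104649) = 8*(-1/104649) = -8/104649 ≈ -7.6446e-5)
1/(b(-92) + G) = 1/(-17 - 8/104649) = 1/(-1779041/104649) = -104649/1779041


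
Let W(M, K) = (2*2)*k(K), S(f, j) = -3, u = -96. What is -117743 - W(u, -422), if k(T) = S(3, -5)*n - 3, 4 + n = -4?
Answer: -117827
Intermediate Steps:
n = -8 (n = -4 - 4 = -8)
k(T) = 21 (k(T) = -3*(-8) - 3 = 24 - 3 = 21)
W(M, K) = 84 (W(M, K) = (2*2)*21 = 4*21 = 84)
-117743 - W(u, -422) = -117743 - 1*84 = -117743 - 84 = -117827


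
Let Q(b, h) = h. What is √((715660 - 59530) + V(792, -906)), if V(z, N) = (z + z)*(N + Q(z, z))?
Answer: √475554 ≈ 689.60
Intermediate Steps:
V(z, N) = 2*z*(N + z) (V(z, N) = (z + z)*(N + z) = (2*z)*(N + z) = 2*z*(N + z))
√((715660 - 59530) + V(792, -906)) = √((715660 - 59530) + 2*792*(-906 + 792)) = √(656130 + 2*792*(-114)) = √(656130 - 180576) = √475554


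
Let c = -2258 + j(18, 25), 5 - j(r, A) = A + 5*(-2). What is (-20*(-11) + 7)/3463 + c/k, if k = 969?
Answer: -2544707/1118549 ≈ -2.2750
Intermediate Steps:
j(r, A) = 15 - A (j(r, A) = 5 - (A + 5*(-2)) = 5 - (A - 10) = 5 - (-10 + A) = 5 + (10 - A) = 15 - A)
c = -2268 (c = -2258 + (15 - 1*25) = -2258 + (15 - 25) = -2258 - 10 = -2268)
(-20*(-11) + 7)/3463 + c/k = (-20*(-11) + 7)/3463 - 2268/969 = (220 + 7)*(1/3463) - 2268*1/969 = 227*(1/3463) - 756/323 = 227/3463 - 756/323 = -2544707/1118549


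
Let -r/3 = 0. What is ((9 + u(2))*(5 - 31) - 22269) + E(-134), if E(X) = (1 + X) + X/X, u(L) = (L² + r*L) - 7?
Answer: -22557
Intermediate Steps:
r = 0 (r = -3*0 = 0)
u(L) = -7 + L² (u(L) = (L² + 0*L) - 7 = (L² + 0) - 7 = L² - 7 = -7 + L²)
E(X) = 2 + X (E(X) = (1 + X) + 1 = 2 + X)
((9 + u(2))*(5 - 31) - 22269) + E(-134) = ((9 + (-7 + 2²))*(5 - 31) - 22269) + (2 - 134) = ((9 + (-7 + 4))*(-26) - 22269) - 132 = ((9 - 3)*(-26) - 22269) - 132 = (6*(-26) - 22269) - 132 = (-156 - 22269) - 132 = -22425 - 132 = -22557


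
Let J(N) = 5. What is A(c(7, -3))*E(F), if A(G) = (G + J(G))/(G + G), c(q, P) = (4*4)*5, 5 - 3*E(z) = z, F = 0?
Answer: 85/96 ≈ 0.88542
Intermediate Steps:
E(z) = 5/3 - z/3
c(q, P) = 80 (c(q, P) = 16*5 = 80)
A(G) = (5 + G)/(2*G) (A(G) = (G + 5)/(G + G) = (5 + G)/((2*G)) = (5 + G)*(1/(2*G)) = (5 + G)/(2*G))
A(c(7, -3))*E(F) = ((1/2)*(5 + 80)/80)*(5/3 - 1/3*0) = ((1/2)*(1/80)*85)*(5/3 + 0) = (17/32)*(5/3) = 85/96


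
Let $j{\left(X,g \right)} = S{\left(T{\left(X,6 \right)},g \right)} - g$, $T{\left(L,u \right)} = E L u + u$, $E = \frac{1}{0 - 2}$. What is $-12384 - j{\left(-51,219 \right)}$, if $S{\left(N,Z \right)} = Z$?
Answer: $-12384$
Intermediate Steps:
$E = - \frac{1}{2}$ ($E = \frac{1}{-2} = - \frac{1}{2} \approx -0.5$)
$T{\left(L,u \right)} = u - \frac{L u}{2}$ ($T{\left(L,u \right)} = - \frac{L}{2} u + u = - \frac{L u}{2} + u = u - \frac{L u}{2}$)
$j{\left(X,g \right)} = 0$ ($j{\left(X,g \right)} = g - g = 0$)
$-12384 - j{\left(-51,219 \right)} = -12384 - 0 = -12384 + 0 = -12384$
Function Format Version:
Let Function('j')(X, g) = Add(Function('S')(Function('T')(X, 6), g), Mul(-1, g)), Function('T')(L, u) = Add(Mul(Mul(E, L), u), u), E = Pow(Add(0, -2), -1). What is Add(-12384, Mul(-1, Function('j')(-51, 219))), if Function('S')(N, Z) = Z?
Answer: -12384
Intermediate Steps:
E = Rational(-1, 2) (E = Pow(-2, -1) = Rational(-1, 2) ≈ -0.50000)
Function('T')(L, u) = Add(u, Mul(Rational(-1, 2), L, u)) (Function('T')(L, u) = Add(Mul(Mul(Rational(-1, 2), L), u), u) = Add(Mul(Rational(-1, 2), L, u), u) = Add(u, Mul(Rational(-1, 2), L, u)))
Function('j')(X, g) = 0 (Function('j')(X, g) = Add(g, Mul(-1, g)) = 0)
Add(-12384, Mul(-1, Function('j')(-51, 219))) = Add(-12384, Mul(-1, 0)) = Add(-12384, 0) = -12384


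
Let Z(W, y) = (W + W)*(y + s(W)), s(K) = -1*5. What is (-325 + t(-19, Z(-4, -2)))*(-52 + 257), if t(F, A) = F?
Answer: -70520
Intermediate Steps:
s(K) = -5
Z(W, y) = 2*W*(-5 + y) (Z(W, y) = (W + W)*(y - 5) = (2*W)*(-5 + y) = 2*W*(-5 + y))
(-325 + t(-19, Z(-4, -2)))*(-52 + 257) = (-325 - 19)*(-52 + 257) = -344*205 = -70520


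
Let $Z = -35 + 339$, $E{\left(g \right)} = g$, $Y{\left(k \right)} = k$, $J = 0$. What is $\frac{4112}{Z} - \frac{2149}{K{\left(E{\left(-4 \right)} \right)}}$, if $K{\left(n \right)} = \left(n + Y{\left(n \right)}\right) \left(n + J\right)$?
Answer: $- \frac{32607}{608} \approx -53.63$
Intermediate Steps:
$K{\left(n \right)} = 2 n^{2}$ ($K{\left(n \right)} = \left(n + n\right) \left(n + 0\right) = 2 n n = 2 n^{2}$)
$Z = 304$
$\frac{4112}{Z} - \frac{2149}{K{\left(E{\left(-4 \right)} \right)}} = \frac{4112}{304} - \frac{2149}{2 \left(-4\right)^{2}} = 4112 \cdot \frac{1}{304} - \frac{2149}{2 \cdot 16} = \frac{257}{19} - \frac{2149}{32} = - \frac{32607}{608}$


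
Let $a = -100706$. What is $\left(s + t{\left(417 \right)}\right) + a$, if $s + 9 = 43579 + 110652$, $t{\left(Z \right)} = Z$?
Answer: $53933$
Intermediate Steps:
$s = 154222$ ($s = -9 + \left(43579 + 110652\right) = -9 + 154231 = 154222$)
$\left(s + t{\left(417 \right)}\right) + a = \left(154222 + 417\right) - 100706 = 154639 - 100706 = 53933$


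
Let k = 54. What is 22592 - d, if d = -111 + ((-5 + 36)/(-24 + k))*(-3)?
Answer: 227061/10 ≈ 22706.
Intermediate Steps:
d = -1141/10 (d = -111 + ((-5 + 36)/(-24 + 54))*(-3) = -111 + (31/30)*(-3) = -111 - 31/10 = -1141/10 ≈ -114.10)
22592 - d = 22592 - 1*(-1141/10) = 22592 + 1141/10 = 227061/10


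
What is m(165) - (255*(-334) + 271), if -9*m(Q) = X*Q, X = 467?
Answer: 229012/3 ≈ 76337.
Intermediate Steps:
m(Q) = -467*Q/9
m(165) - (255*(-334) + 271) = -467/9*165 - (255*(-334) + 271) = -25685/3 - (-85170 + 271) = -25685/3 - 1*(-84899) = -25685/3 + 84899 = 229012/3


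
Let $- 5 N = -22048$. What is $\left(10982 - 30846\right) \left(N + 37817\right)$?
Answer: $- \frac{4193945912}{5} \approx -8.3879 \cdot 10^{8}$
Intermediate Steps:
$N = \frac{22048}{5}$ ($N = \left(- \frac{1}{5}\right) \left(-22048\right) = \frac{22048}{5} \approx 4409.6$)
$\left(10982 - 30846\right) \left(N + 37817\right) = \left(10982 - 30846\right) \left(\frac{22048}{5} + 37817\right) = \left(-19864\right) \frac{211133}{5} = - \frac{4193945912}{5}$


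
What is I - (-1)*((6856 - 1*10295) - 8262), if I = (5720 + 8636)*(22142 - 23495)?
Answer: -19435369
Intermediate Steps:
I = -19423668 (I = 14356*(-1353) = -19423668)
I - (-1)*((6856 - 1*10295) - 8262) = -19423668 - (-1)*((6856 - 1*10295) - 8262) = -19423668 - (-1)*((6856 - 10295) - 8262) = -19423668 - (-1)*(-3439 - 8262) = -19423668 - (-1)*(-11701) = -19423668 - 1*11701 = -19423668 - 11701 = -19435369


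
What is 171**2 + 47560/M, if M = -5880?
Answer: 4297238/147 ≈ 29233.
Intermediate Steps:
171**2 + 47560/M = 171**2 + 47560/(-5880) = 29241 + 47560*(-1/5880) = 29241 - 1189/147 = 4297238/147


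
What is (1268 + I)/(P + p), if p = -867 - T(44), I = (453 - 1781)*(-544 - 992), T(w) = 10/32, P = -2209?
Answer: -32657216/49221 ≈ -663.48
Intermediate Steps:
T(w) = 5/16 (T(w) = 10*(1/32) = 5/16)
I = 2039808 (I = -1328*(-1536) = 2039808)
p = -13877/16 (p = -867 - 1*5/16 = -867 - 5/16 = -13877/16 ≈ -867.31)
(1268 + I)/(P + p) = (1268 + 2039808)/(-2209 - 13877/16) = 2041076/(-49221/16) = 2041076*(-16/49221) = -32657216/49221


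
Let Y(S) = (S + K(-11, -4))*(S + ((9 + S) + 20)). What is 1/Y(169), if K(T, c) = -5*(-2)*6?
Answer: 1/84043 ≈ 1.1899e-5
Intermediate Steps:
K(T, c) = 60 (K(T, c) = 10*6 = 60)
Y(S) = (29 + 2*S)*(60 + S) (Y(S) = (S + 60)*(S + ((9 + S) + 20)) = (60 + S)*(S + (29 + S)) = (60 + S)*(29 + 2*S) = (29 + 2*S)*(60 + S))
1/Y(169) = 1/(1740 + 2*169² + 149*169) = 1/(1740 + 2*28561 + 25181) = 1/(1740 + 57122 + 25181) = 1/84043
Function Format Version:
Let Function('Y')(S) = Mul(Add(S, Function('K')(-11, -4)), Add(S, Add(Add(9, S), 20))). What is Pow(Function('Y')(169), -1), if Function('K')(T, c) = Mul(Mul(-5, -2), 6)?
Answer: Rational(1, 84043) ≈ 1.1899e-5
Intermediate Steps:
Function('K')(T, c) = 60 (Function('K')(T, c) = Mul(10, 6) = 60)
Function('Y')(S) = Mul(Add(29, Mul(2, S)), Add(60, S)) (Function('Y')(S) = Mul(Add(S, 60), Add(S, Add(Add(9, S), 20))) = Mul(Add(60, S), Add(S, Add(29, S))) = Mul(Add(60, S), Add(29, Mul(2, S))) = Mul(Add(29, Mul(2, S)), Add(60, S)))
Pow(Function('Y')(169), -1) = Pow(Add(1740, Mul(2, Pow(169, 2)), Mul(149, 169)), -1) = Pow(Add(1740, Mul(2, 28561), 25181), -1) = Pow(Add(1740, 57122, 25181), -1) = Pow(84043, -1) = Rational(1, 84043)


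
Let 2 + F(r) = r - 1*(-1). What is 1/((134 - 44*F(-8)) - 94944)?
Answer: -1/94414 ≈ -1.0592e-5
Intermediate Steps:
F(r) = -1 + r (F(r) = -2 + (r - 1*(-1)) = -2 + (r + 1) = -2 + (1 + r) = -1 + r)
1/((134 - 44*F(-8)) - 94944) = 1/((134 - 44*(-1 - 8)) - 94944) = 1/((134 - 44*(-9)) - 94944) = 1/((134 + 396) - 94944) = 1/(530 - 94944) = 1/(-94414) = -1/94414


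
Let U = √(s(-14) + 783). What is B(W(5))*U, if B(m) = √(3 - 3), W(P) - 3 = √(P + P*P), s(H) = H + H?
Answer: 0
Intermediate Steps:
s(H) = 2*H
W(P) = 3 + √(P + P²) (W(P) = 3 + √(P + P*P) = 3 + √(P + P²))
B(m) = 0 (B(m) = √0 = 0)
U = √755 (U = √(2*(-14) + 783) = √(-28 + 783) = √755 ≈ 27.477)
B(W(5))*U = 0*√755 = 0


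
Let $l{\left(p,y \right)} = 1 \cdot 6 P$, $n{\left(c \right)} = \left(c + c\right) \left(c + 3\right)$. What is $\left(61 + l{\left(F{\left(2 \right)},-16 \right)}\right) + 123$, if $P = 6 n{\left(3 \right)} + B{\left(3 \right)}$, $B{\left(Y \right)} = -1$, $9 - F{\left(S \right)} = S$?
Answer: $1474$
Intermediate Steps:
$n{\left(c \right)} = 2 c \left(3 + c\right)$
$F{\left(S \right)} = 9 - S$
$P = 215$ ($P = 6 \cdot 2 \cdot 3 \left(3 + 3\right) - 1 = 6 \cdot 2 \cdot 3 \cdot 6 - 1 = 6 \cdot 36 - 1 = 216 - 1 = 215$)
$l{\left(p,y \right)} = 1290$ ($l{\left(p,y \right)} = 1 \cdot 6 \cdot 215 = 6 \cdot 215 = 1290$)
$\left(61 + l{\left(F{\left(2 \right)},-16 \right)}\right) + 123 = \left(61 + 1290\right) + 123 = 1351 + 123 = 1474$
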